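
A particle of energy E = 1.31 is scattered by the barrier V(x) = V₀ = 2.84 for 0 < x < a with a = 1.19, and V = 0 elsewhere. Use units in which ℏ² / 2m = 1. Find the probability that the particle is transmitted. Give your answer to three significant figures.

Since E < V₀ the interior solution is evanescent with decay constant κ = √(2m(V₀ − E))/ℏ = 1.237.
κa = 1.472, sinh(κa) = 2.064.
Matching ψ, ψ′ at both faces gives T = [1 + V₀² sinh²(κa) / (4E(V₀ − E))]⁻¹ = 1/5.286 = 0.189.

T = 0.189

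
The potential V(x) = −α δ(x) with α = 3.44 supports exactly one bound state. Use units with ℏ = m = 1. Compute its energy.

The bound state is ψ(x) = √κ e^{−κ|x|}. The derivative jump ψ'(0⁺) − ψ'(0⁻) = −(2mα/ℏ²)ψ(0) fixes κ = mα/ℏ² = 3.440.
Then E = −ℏ²κ²/(2m) = −mα²/(2ℏ²) = -5.917.

E = -5.92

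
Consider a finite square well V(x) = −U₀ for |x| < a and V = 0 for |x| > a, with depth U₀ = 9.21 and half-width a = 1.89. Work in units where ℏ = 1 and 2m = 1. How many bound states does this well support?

Define the well-strength parameter z₀ = (a/ℏ)√(2mU₀) = 1.89 × √(2·0.5·9.21) = 5.736.
A new bound state (alternating even/odd) appears each time z₀ passes a multiple of π/2, so N = ⌊2z₀/π⌋ + 1 = ⌊3.652⌋ + 1 = 4.

N = 4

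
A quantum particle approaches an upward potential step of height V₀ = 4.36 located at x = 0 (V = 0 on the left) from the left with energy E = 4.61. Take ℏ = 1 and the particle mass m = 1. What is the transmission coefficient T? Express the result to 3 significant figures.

T = 0.613

On each side the TISE gives plane waves with k = √(2m(E − V))/ℏ: k₁ = √(2·1·4.61) = 3.036, k₂ = √(2·1·0.25) = 0.7071.
Continuity of ψ and ψ′ at the step yields the reflection amplitude r = (k₁ − k₂)/(k₁ + k₂) = 0.6222; thus R = |r|² = 0.3872, T = 0.6128.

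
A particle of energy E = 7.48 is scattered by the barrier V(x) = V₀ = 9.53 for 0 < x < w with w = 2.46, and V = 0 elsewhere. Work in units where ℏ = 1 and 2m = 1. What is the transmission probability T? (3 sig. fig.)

Since E < V₀ the interior solution is evanescent with decay constant κ = √(2m(V₀ − E))/ℏ = 1.432.
κw = 3.522, sinh(κw) = 16.91.
Matching ψ, ψ′ at both faces gives T = [1 + V₀² sinh²(κw) / (4E(V₀ − E))]⁻¹ = 1/424.6 = 0.00236.

T = 0.00236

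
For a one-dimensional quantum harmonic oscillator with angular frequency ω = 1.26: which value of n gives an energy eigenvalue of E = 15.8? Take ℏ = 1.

n = 12

E_n = ℏω(n + ½) ⇒ n = E/(ℏω) − ½ = 15.8/1.26 − 0.5 = 12.040 → n = 12.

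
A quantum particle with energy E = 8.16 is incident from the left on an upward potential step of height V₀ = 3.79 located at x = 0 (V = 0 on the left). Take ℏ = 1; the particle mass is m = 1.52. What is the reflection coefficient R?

On each side the TISE gives plane waves with k = √(2m(E − V))/ℏ: k₁ = √(2·1.52·8.16) = 4.981, k₂ = √(2·1.52·4.37) = 3.645.
Continuity of ψ and ψ′ at the step yields the reflection amplitude r = (k₁ − k₂)/(k₁ + k₂) = 0.1549; thus R = |r|² = 0.02398, T = 0.9760.

R = 0.0240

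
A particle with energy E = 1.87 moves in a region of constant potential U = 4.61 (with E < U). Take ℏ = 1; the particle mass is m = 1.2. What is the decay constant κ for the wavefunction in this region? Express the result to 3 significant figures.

κ = 2.56

Since E < U the TISE in this region is ψ'' = κ²ψ with κ = √(2m(U − E))/ℏ.
κ = √(2 × 1.2 × 2.74) = 2.564.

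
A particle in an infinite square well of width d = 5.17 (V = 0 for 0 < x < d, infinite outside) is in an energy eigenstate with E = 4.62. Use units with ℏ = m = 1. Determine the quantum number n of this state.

n = 5

From E_n = n²π²ℏ²/(2md²) invert to n = √(2md²E)/(πℏ).
n = (5.17/π) × √(2 × 1 × 4.62) = 5.002 → n = 5.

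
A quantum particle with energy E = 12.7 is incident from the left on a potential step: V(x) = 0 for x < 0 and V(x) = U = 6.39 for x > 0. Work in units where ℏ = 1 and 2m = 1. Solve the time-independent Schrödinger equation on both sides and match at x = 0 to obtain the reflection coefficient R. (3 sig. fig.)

R = 0.0300

On each side the TISE gives plane waves with k = √(2m(E − V))/ℏ: k₁ = √(2·½·12.7) = 3.564, k₂ = √(2·½·6.31) = 2.512.
Matching ψ and ψ′ at x = 0 gives r = (k₁ − k₂)/(k₁ + k₂), so R = r² = 0.02997 and T = 1 − R = 0.9700.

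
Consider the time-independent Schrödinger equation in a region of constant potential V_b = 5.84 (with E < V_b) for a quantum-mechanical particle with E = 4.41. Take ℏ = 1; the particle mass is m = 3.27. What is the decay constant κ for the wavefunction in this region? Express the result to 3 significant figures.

κ = 3.06

Since E < V_b the TISE in this region is ψ'' = κ²ψ with κ = √(2m(V_b − E))/ℏ.
κ = √(2 × 3.27 × 1.43) = 3.058.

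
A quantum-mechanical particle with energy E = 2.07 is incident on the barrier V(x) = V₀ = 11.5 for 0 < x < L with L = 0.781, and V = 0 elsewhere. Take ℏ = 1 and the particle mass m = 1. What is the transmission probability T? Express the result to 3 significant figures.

E < V₀: inside the barrier ψ ∝ e^{±κx} with κ = √(2m(V₀ − E))/ℏ = 4.343.
κL = 3.392, sinh(κL) = 14.84.
The exact tunnelling result is T⁻¹ = 1 + V₀² sinh²(κL) / [4E(V₀ − E)] = 374.1, so T = 0.00267.

T = 0.00267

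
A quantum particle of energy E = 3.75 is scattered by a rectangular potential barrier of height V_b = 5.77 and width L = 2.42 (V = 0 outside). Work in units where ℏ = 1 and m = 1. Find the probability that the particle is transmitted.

Since E < V_b the interior solution is evanescent with decay constant κ = √(2m(V_b − E))/ℏ = 2.010.
κL = 4.864, sinh(κL) = 64.78.
Matching ψ, ψ′ at both faces gives T = [1 + V_b² sinh²(κL) / (4E(V_b − E))]⁻¹ = 1/4611 = 0.000217.

T = 0.000217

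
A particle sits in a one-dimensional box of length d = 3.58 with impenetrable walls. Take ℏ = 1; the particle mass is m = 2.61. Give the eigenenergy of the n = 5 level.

E = 3.69

Requiring ψ(0) = ψ(d) = 0 quantises k = nπ/d, hence E_n = ℏ²k²/2m = n²π²ℏ²/(2md²).
E_5 = 5² × π² / (2 × 2.61 × 3.58²) = 3.688.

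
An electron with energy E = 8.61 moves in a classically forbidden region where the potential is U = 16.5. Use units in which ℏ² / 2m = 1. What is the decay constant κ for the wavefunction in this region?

κ = 2.81

Since E < U the TISE in this region is ψ'' = κ²ψ with κ = √(2m(U − E))/ℏ.
κ = √(2 × 0.5 × 7.89) = 2.809.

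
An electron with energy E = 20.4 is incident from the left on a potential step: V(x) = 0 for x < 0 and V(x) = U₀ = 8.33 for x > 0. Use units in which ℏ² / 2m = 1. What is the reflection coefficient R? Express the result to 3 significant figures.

On each side the TISE gives plane waves with k = √(2m(E − V))/ℏ: k₁ = √(2·½·20.4) = 4.517, k₂ = √(2·½·12.07) = 3.474.
Continuity of ψ and ψ′ at the step yields the reflection amplitude r = (k₁ − k₂)/(k₁ + k₂) = 0.1305; thus R = |r|² = 0.01702, T = 0.9830.

R = 0.0170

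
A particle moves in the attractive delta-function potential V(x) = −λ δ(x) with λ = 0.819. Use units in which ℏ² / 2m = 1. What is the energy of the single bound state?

E = -0.168

For x ≠ 0 the bound state is ψ ∝ e^{−κ|x|}; integrating the TISE across the delta gives the cusp condition 2κ = 2mλ/ℏ², so κ = 0.4095.
Then E = −ℏ²κ²/(2m) = −mλ²/(2ℏ²) = -0.1677.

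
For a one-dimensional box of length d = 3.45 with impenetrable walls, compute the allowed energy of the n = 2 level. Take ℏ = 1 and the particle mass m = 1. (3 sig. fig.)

E = 1.66

The infinite-well eigenfunctions ψ_n = √(2/d) sin(nπx/d) vanish at both walls, giving E_n = n²π²ℏ²/(2md²).
E_2 = 2² × π² / (2 × 1 × 3.45²) = 1.658.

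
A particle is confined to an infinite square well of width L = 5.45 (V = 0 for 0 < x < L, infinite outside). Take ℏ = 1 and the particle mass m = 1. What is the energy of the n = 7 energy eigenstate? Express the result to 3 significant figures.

Requiring ψ(0) = ψ(L) = 0 quantises k = nπ/L, hence E_n = ℏ²k²/2m = n²π²ℏ²/(2mL²).
E_7 = 7² × π² / (2 × 1 × 5.45²) = 8.141.

E = 8.14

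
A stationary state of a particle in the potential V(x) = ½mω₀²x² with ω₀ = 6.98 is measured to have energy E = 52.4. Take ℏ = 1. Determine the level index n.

n = 7

E_n = ℏω₀(n + ½) ⇒ n = E/(ℏω₀) − ½ = 52.4/6.98 − 0.5 = 7.007 → n = 7.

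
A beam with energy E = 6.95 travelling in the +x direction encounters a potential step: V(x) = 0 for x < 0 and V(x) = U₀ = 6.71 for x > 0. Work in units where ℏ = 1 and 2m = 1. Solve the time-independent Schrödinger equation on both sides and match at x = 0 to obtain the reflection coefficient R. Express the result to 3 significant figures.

On each side the TISE gives plane waves with k = √(2m(E − V))/ℏ: k₁ = √(2·½·6.95) = 2.636, k₂ = √(2·½·0.24) = 0.4899.
Matching ψ and ψ′ at x = 0 gives r = (k₁ − k₂)/(k₁ + k₂), so R = r² = 0.4714 and T = 1 − R = 0.5286.

R = 0.471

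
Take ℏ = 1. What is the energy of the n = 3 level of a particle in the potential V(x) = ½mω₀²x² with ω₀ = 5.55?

E = 19.4

Using E_n = (n + ½)ℏω₀: E_3 = 3.5 × 5.55 = 19.43.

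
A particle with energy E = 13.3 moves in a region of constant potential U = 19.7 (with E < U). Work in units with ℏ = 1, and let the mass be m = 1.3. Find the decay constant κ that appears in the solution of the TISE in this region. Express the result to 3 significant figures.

κ = 4.08

Since E < U the TISE in this region is ψ'' = κ²ψ with κ = √(2m(U − E))/ℏ.
κ = √(2 × 1.3 × 6.4) = 4.079.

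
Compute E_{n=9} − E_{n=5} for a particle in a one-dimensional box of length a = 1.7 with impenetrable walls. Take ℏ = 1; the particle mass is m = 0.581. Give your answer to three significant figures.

ΔE = 165

E_n = n²π²ℏ²/(2ma²), so ΔE = (9² − 5²) π²ℏ²/(2ma²).
ΔE = 56 × π² / (2 × 0.581 × 1.7²) = 164.6.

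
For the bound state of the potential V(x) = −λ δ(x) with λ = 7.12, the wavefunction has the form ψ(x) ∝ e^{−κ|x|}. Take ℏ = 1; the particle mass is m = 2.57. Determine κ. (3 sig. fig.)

κ = 18.3

Integrating the TISE across x = 0 gives the cusp condition ψ'(0⁺) − ψ'(0⁻) = −(2mλ/ℏ²)ψ(0).
With ψ ∝ e^{−κ|x|} this yields −2κ = −2mλ/ℏ², so κ = mλ/ℏ² = 18.30.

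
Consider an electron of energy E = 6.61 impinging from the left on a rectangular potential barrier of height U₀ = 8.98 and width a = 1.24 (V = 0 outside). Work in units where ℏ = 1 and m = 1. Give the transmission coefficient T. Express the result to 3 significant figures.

E < U₀: inside the barrier ψ ∝ e^{±κx} with κ = √(2m(U₀ − E))/ℏ = 2.177.
κa = 2.700, sinh(κa) = 7.404.
The exact tunnelling result is T⁻¹ = 1 + U₀² sinh²(κa) / [4E(U₀ − E)] = 71.54, so T = 0.0140.

T = 0.0140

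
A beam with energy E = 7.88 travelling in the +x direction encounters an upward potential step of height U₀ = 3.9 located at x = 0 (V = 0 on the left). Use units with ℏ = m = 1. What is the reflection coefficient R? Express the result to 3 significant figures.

R = 0.0286

On each side the TISE gives plane waves with k = √(2m(E − V))/ℏ: k₁ = √(2·1·7.88) = 3.970, k₂ = √(2·1·3.98) = 2.821.
Continuity of ψ and ψ′ at the step yields the reflection amplitude r = (k₁ − k₂)/(k₁ + k₂) = 0.1691; thus R = |r|² = 0.02860, T = 0.9714.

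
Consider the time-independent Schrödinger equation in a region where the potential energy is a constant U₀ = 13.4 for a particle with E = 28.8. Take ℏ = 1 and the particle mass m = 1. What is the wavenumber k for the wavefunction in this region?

With E > U₀ the solution is oscillatory, ψ ∝ e^{±ikx} with k = √(2m(E − U₀))/ℏ.
k = √(2 × 1 × 15.4) = 5.550.

k = 5.55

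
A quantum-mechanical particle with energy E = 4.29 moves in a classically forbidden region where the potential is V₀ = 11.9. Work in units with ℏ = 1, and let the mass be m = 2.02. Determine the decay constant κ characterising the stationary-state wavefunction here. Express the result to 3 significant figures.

Since E < V₀ the TISE in this region is ψ'' = κ²ψ with κ = √(2m(V₀ − E))/ℏ.
κ = √(2 × 2.02 × 7.61) = 5.545.

κ = 5.54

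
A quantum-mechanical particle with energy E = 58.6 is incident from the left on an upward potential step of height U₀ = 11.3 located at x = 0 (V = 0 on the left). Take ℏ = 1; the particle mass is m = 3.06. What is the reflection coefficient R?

R = 0.00286

On each side the TISE gives plane waves with k = √(2m(E − V))/ℏ: k₁ = √(2·3.06·58.6) = 18.94, k₂ = √(2·3.06·47.3) = 17.01.
Matching ψ and ψ′ at x = 0 gives r = (k₁ − k₂)/(k₁ + k₂), so R = r² = 0.002863 and T = 1 − R = 0.9971.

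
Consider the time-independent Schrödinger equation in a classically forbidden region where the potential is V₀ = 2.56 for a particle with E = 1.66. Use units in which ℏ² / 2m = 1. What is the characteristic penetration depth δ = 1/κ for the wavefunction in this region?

δ = 1.05

Since E < V₀ the TISE in this region is ψ'' = κ²ψ with κ = √(2m(V₀ − E))/ℏ.
κ = √(2 × 0.5 × 0.9) = 0.9487. The penetration depth is δ = 1/κ = 1.05.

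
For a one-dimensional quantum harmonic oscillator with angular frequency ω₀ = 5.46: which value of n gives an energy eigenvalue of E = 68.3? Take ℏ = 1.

n = 12

Invert E_n = (n + ½)ℏω₀: n = E/ℏω₀ − ½ = 12.009, so n = 12.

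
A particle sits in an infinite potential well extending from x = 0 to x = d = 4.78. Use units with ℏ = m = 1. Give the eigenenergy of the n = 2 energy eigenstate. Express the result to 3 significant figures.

Requiring ψ(0) = ψ(d) = 0 quantises k = nπ/d, hence E_n = ℏ²k²/2m = n²π²ℏ²/(2md²).
E_2 = 2² × π² / (2 × 1 × 4.78²) = 0.8639.

E = 0.864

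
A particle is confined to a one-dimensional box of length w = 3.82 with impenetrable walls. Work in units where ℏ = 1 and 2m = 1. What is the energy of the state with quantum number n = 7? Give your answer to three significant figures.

E = 33.1

The infinite-well eigenfunctions ψ_n = √(2/w) sin(nπx/w) vanish at both walls, giving E_n = n²π²ℏ²/(2mw²).
E_7 = 7² × π² / (2 × 0.5 × 3.82²) = 33.14.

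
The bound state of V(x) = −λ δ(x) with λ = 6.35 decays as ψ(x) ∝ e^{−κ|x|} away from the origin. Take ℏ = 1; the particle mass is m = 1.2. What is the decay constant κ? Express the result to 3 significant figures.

κ = 7.62

Integrating the TISE across x = 0 gives the cusp condition ψ'(0⁺) − ψ'(0⁻) = −(2mλ/ℏ²)ψ(0).
With ψ ∝ e^{−κ|x|} this yields −2κ = −2mλ/ℏ², so κ = mλ/ℏ² = 7.620.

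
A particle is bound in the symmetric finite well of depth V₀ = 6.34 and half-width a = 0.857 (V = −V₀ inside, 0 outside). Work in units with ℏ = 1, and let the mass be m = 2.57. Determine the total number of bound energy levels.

N = 4

Define the well-strength parameter z₀ = (a/ℏ)√(2mV₀) = 0.857 × √(2·2.57·6.34) = 4.892.
The even/odd transcendental equations gain one root per π/2 in z₀, giving N = 1 + ⌊2z₀/π⌋ = 1 + ⌊3.114⌋ = 4.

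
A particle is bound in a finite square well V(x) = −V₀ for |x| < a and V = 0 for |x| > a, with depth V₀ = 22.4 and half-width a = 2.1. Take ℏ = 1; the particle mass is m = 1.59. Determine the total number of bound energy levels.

The dimensionless depth is z₀ = a√(2mV₀)/ℏ = 2.1 × √(71.23) = 17.72.
The even/odd transcendental equations gain one root per π/2 in z₀, giving N = 1 + ⌊2z₀/π⌋ = 1 + ⌊11.28⌋ = 12.

N = 12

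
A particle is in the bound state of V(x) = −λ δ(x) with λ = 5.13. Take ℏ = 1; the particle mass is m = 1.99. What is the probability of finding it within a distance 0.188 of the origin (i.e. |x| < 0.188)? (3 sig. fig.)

P = 0.978

The normalised bound state is ψ = √κ e^{−κ|x|} with κ = mλ/ℏ² = 10.21.
P(|x| < d) = ∫_{−d}^{d} κ e^{−2κ|x|} dx = 1 − e^{−2κd} = 1 − e^{−3.838} = 0.9785.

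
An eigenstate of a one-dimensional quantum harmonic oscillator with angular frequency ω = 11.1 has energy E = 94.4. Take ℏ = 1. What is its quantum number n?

n = 8

Invert E_n = (n + ½)ℏω: n = E/ℏω − ½ = 8.005, so n = 8.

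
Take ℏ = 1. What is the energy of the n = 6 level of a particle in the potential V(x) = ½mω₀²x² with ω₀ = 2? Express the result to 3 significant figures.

E = 13.0

Using E_n = (n + ½)ℏω₀: E_6 = 6.5 × 2 = 13.00.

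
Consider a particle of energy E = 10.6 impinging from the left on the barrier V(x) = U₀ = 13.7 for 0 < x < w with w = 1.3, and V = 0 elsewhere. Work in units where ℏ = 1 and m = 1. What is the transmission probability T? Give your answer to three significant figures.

T = 0.00432

Since E < U₀ the interior solution is evanescent with decay constant κ = √(2m(U₀ − E))/ℏ = 2.490.
κw = 3.237, sinh(κw) = 12.71.
Matching ψ, ψ′ at both faces gives T = [1 + U₀² sinh²(κw) / (4E(U₀ − E))]⁻¹ = 1/231.6 = 0.00432.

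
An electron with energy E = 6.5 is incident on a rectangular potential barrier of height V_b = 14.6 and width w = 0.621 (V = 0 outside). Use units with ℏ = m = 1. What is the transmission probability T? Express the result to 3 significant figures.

E < V_b: inside the barrier ψ ∝ e^{±κx} with κ = √(2m(V_b − E))/ℏ = 4.025.
κw = 2.499, sinh(κw) = 6.047.
The exact tunnelling result is T⁻¹ = 1 + V_b² sinh²(κw) / [4E(V_b − E)] = 38.01, so T = 0.0263.

T = 0.0263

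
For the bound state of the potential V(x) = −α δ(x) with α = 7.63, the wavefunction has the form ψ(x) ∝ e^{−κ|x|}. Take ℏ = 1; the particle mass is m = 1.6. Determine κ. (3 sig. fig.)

Integrate −(ℏ²/2m)ψ'' − αδ(x)ψ = Eψ from −ε to +ε: the ψ'' term gives ψ'(0⁺) − ψ'(0⁻) and the δ term gives −(2mα/ℏ²)ψ(0).
With ψ ∝ e^{−κ|x|} this yields −2κ = −2mα/ℏ², so κ = mα/ℏ² = 12.21.

κ = 12.2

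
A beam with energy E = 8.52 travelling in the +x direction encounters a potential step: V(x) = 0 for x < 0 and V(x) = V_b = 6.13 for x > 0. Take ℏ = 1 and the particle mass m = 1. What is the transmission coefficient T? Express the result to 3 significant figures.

On each side the TISE gives plane waves with k = √(2m(E − V))/ℏ: k₁ = √(2·1·8.52) = 4.128, k₂ = √(2·1·2.39) = 2.186.
Matching ψ and ψ′ at x = 0 gives r = (k₁ − k₂)/(k₁ + k₂), so R = r² = 0.09456 and T = 1 − R = 0.9054.

T = 0.905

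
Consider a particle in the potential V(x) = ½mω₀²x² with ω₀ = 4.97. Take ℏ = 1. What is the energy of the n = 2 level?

The oscillator eigenvalues are E_n = ℏω₀(n + ½), so E_2 = 4.97 × 2.5 = 12.43.

E = 12.4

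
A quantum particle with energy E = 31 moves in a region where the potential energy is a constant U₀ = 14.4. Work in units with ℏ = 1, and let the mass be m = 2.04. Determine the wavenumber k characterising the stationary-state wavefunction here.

k = 8.23

With E > U₀ the solution is oscillatory, ψ ∝ e^{±ikx} with k = √(2m(E − U₀))/ℏ.
k = √(2 × 2.04 × 16.6) = 8.230.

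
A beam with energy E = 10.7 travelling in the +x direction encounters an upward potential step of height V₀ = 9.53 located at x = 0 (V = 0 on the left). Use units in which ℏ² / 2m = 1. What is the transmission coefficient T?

T = 0.747

On each side the TISE gives plane waves with k = √(2m(E − V))/ℏ: k₁ = √(2·½·10.7) = 3.271, k₂ = √(2·½·1.17) = 1.082.
Continuity of ψ and ψ′ at the step yields the reflection amplitude r = (k₁ − k₂)/(k₁ + k₂) = 0.5030; thus R = |r|² = 0.2530, T = 0.7470.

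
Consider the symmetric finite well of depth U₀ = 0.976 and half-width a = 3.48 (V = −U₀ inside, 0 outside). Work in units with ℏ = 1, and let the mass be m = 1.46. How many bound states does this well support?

N = 4

Define the well-strength parameter z₀ = (a/ℏ)√(2mU₀) = 3.48 × √(2·1.46·0.976) = 5.875.
The even/odd transcendental equations gain one root per π/2 in z₀, giving N = 1 + ⌊2z₀/π⌋ = 1 + ⌊3.740⌋ = 4.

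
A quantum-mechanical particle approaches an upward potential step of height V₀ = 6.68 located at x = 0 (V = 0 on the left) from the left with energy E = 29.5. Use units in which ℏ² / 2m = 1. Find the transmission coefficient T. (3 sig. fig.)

T = 0.996

On each side the TISE gives plane waves with k = √(2m(E − V))/ℏ: k₁ = √(2·½·29.5) = 5.431, k₂ = √(2·½·22.82) = 4.777.
Matching ψ and ψ′ at x = 0 gives r = (k₁ − k₂)/(k₁ + k₂), so R = r² = 0.004109 and T = 1 − R = 0.9959.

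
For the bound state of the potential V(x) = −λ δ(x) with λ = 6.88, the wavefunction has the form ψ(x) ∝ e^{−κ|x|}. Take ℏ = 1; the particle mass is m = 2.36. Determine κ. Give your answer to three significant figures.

Integrating the TISE across x = 0 gives the cusp condition ψ'(0⁺) − ψ'(0⁻) = −(2mλ/ℏ²)ψ(0).
With ψ ∝ e^{−κ|x|} this yields −2κ = −2mλ/ℏ², so κ = mλ/ℏ² = 16.24.

κ = 16.2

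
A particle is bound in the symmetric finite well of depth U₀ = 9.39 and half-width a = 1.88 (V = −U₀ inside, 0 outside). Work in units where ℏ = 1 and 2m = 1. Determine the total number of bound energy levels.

Define the well-strength parameter z₀ = (a/ℏ)√(2mU₀) = 1.88 × √(2·0.5·9.39) = 5.761.
The even/odd transcendental equations gain one root per π/2 in z₀, giving N = 1 + ⌊2z₀/π⌋ = 1 + ⌊3.668⌋ = 4.

N = 4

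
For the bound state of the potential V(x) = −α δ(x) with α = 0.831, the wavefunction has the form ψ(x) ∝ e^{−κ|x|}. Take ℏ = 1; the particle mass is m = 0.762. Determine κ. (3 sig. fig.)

κ = 0.633

Integrating the TISE across x = 0 gives the cusp condition ψ'(0⁺) − ψ'(0⁻) = −(2mα/ℏ²)ψ(0).
With ψ ∝ e^{−κ|x|} this yields −2κ = −2mα/ℏ², so κ = mα/ℏ² = 0.6332.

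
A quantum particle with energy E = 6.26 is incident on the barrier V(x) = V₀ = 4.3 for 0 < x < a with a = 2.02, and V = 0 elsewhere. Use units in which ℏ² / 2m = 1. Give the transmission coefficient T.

E > V₀: inside the barrier k₂ = √(2m(E − V₀))/ℏ = 1.400, k₂a = 2.828.
T = [1 + V₀² sin²(k₂a) / (4E(E − V₀))]⁻¹ = 1/1.036 = 0.965.

T = 0.965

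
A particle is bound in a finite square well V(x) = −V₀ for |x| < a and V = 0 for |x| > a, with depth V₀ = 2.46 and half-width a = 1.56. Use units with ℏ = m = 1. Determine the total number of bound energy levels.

N = 3

Define the well-strength parameter z₀ = (a/ℏ)√(2mV₀) = 1.56 × √(2·1·2.46) = 3.460.
A new bound state (alternating even/odd) appears each time z₀ passes a multiple of π/2, so N = ⌊2z₀/π⌋ + 1 = ⌊2.203⌋ + 1 = 3.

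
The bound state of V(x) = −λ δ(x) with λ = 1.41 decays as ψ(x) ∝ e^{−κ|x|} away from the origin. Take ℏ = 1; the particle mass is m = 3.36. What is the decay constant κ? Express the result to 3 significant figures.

Integrating the TISE across x = 0 gives the cusp condition ψ'(0⁺) − ψ'(0⁻) = −(2mλ/ℏ²)ψ(0).
With ψ ∝ e^{−κ|x|} this yields −2κ = −2mλ/ℏ², so κ = mλ/ℏ² = 4.738.

κ = 4.74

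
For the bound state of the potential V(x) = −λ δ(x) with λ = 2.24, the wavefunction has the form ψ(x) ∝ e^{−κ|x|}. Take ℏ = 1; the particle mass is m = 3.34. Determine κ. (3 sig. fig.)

Integrate −(ℏ²/2m)ψ'' − λδ(x)ψ = Eψ from −ε to +ε: the ψ'' term gives ψ'(0⁺) − ψ'(0⁻) and the δ term gives −(2mλ/ℏ²)ψ(0).
With ψ ∝ e^{−κ|x|} this yields −2κ = −2mλ/ℏ², so κ = mλ/ℏ² = 7.482.

κ = 7.48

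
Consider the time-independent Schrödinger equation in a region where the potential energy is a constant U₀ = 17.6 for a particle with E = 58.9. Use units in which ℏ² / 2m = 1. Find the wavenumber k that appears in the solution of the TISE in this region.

k = 6.43

With E > U₀ the solution is oscillatory, ψ ∝ e^{±ikx} with k = √(2m(E − U₀))/ℏ.
k = √(2 × 0.5 × 41.3) = 6.427.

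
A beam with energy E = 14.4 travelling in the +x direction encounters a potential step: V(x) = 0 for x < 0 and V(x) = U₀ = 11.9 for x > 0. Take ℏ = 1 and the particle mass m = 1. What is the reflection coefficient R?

R = 0.170

The wavenumbers are k₁ = √(2mE)/ℏ = 5.367 on the left and k₂ = √(2m(E − U₀))/ℏ = 2.236 on the right.
Continuity of ψ and ψ′ at the step yields the reflection amplitude r = (k₁ − k₂)/(k₁ + k₂) = 0.4118; thus R = |r|² = 0.1696, T = 0.8304.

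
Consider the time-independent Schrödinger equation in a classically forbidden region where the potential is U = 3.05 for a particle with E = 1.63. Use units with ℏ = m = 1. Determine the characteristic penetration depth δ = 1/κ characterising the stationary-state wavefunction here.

δ = 0.593

Since E < U the TISE in this region is ψ'' = κ²ψ with κ = √(2m(U − E))/ℏ.
κ = √(2 × 1 × 1.42) = 1.685. The penetration depth is δ = 1/κ = 0.593.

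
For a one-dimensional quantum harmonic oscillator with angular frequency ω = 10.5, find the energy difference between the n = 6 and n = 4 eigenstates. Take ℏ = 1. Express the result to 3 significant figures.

E_n = ℏω(n + ½), so ΔE = (6 − 4) ℏω = 2 × 10.5 = 21.00.

ΔE = 21.0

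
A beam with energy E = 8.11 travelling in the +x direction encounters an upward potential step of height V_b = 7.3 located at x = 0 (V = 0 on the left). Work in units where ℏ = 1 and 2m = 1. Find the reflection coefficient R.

On each side the TISE gives plane waves with k = √(2m(E − V))/ℏ: k₁ = √(2·½·8.11) = 2.848, k₂ = √(2·½·0.81) = 0.9000.
Matching ψ and ψ′ at x = 0 gives r = (k₁ − k₂)/(k₁ + k₂), so R = r² = 0.2701 and T = 1 − R = 0.7299.

R = 0.270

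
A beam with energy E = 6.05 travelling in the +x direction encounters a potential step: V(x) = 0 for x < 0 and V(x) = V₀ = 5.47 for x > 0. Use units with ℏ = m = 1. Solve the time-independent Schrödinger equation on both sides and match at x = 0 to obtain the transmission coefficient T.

On each side the TISE gives plane waves with k = √(2m(E − V))/ℏ: k₁ = √(2·1·6.05) = 3.479, k₂ = √(2·1·0.58) = 1.077.
Matching ψ and ψ′ at x = 0 gives r = (k₁ − k₂)/(k₁ + k₂), so R = r² = 0.2779 and T = 1 − R = 0.7221.

T = 0.722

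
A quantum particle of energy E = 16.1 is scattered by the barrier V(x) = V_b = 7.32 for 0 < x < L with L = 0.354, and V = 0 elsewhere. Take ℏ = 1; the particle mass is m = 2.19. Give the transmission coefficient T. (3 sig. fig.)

T = 0.941

E > V_b: inside the barrier k₂ = √(2m(E − V_b))/ℏ = 6.201, k₂L = 2.195.
T = [1 + V_b² sin²(k₂L) / (4E(E − V_b))]⁻¹ = 1/1.062 = 0.941.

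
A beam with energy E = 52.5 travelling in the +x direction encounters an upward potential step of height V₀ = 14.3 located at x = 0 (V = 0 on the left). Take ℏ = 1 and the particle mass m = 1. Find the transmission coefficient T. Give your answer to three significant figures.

T = 0.994

The wavenumbers are k₁ = √(2mE)/ℏ = 10.25 on the left and k₂ = √(2m(E − V₀))/ℏ = 8.741 on the right.
Matching ψ and ψ′ at x = 0 gives r = (k₁ − k₂)/(k₁ + k₂), so R = r² = 0.006293 and T = 1 − R = 0.9937.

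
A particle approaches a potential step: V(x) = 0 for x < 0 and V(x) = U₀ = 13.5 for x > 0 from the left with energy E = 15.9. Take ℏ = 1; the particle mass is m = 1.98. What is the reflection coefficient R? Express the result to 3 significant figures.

R = 0.194

On each side the TISE gives plane waves with k = √(2m(E − V))/ℏ: k₁ = √(2·1.98·15.9) = 7.935, k₂ = √(2·1.98·2.4) = 3.083.
Continuity of ψ and ψ′ at the step yields the reflection amplitude r = (k₁ − k₂)/(k₁ + k₂) = 0.4404; thus R = |r|² = 0.1939, T = 0.8061.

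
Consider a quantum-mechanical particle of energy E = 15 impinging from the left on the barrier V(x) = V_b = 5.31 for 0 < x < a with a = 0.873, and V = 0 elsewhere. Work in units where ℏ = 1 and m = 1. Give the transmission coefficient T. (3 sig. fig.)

Above the barrier the interior wavenumber is k₂ = √(2m(E − V_b))/ℏ = 4.402, giving phase k₂a = 3.843.
Matching at both interfaces gives T⁻¹ = 1 + V_b² sin²(k₂a) / [4E(E − V_b)] = 1.020, hence T = 0.980.

T = 0.980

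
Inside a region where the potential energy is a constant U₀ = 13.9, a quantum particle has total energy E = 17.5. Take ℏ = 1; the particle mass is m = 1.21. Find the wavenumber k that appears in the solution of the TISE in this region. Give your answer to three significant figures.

With E > U₀ the solution is oscillatory, ψ ∝ e^{±ikx} with k = √(2m(E − U₀))/ℏ.
k = √(2 × 1.21 × 3.6) = 2.952.

k = 2.95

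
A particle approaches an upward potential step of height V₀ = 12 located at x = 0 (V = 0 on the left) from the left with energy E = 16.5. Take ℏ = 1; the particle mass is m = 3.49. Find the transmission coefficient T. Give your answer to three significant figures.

T = 0.901

The wavenumbers are k₁ = √(2mE)/ℏ = 10.73 on the left and k₂ = √(2m(E − V₀))/ℏ = 5.604 on the right.
Matching ψ and ψ′ at x = 0 gives r = (k₁ − k₂)/(k₁ + k₂), so R = r² = 0.09851 and T = 1 − R = 0.9015.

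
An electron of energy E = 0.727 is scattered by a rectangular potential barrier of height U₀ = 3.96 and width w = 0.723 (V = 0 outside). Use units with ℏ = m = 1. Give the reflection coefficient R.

Since E < U₀ the interior solution is evanescent with decay constant κ = √(2m(U₀ − E))/ℏ = 2.543.
κw = 1.838, sinh(κw) = 3.064.
Matching ψ, ψ′ at both faces gives T = [1 + U₀² sinh²(κw) / (4E(U₀ − E))]⁻¹ = 1/16.66 = 0.0600.
R = 1 − T = 0.940.

R = 0.940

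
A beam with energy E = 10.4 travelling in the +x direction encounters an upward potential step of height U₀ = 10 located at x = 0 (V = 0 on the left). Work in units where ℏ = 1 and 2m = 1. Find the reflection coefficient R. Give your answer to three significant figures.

On each side the TISE gives plane waves with k = √(2m(E − V))/ℏ: k₁ = √(2·½·10.4) = 3.225, k₂ = √(2·½·0.4) = 0.6325.
Continuity of ψ and ψ′ at the step yields the reflection amplitude r = (k₁ − k₂)/(k₁ + k₂) = 0.6721; thus R = |r|² = 0.4517, T = 0.5483.

R = 0.452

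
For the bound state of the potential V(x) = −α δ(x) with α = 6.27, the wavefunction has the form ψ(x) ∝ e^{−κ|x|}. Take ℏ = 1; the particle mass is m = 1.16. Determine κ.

Integrate −(ℏ²/2m)ψ'' − αδ(x)ψ = Eψ from −ε to +ε: the ψ'' term gives ψ'(0⁺) − ψ'(0⁻) and the δ term gives −(2mα/ℏ²)ψ(0).
With ψ ∝ e^{−κ|x|} this yields −2κ = −2mα/ℏ², so κ = mα/ℏ² = 7.273.

κ = 7.27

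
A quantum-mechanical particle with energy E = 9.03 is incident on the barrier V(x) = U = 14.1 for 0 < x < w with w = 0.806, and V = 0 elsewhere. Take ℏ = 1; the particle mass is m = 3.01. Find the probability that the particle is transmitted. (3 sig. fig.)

T = 0.000500

E < U: inside the barrier ψ ∝ e^{±κx} with κ = √(2m(U − E))/ℏ = 5.525.
κw = 4.453, sinh(κw) = 42.93.
The exact tunnelling result is T⁻¹ = 1 + U² sinh²(κw) / [4E(U − E)] = 2002, so T = 0.000500.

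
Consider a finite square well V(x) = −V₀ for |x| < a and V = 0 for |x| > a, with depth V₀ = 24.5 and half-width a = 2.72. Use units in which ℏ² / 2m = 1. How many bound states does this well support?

N = 9

The dimensionless depth is z₀ = a√(2mV₀)/ℏ = 2.72 × √(24.50) = 13.46.
The even/odd transcendental equations gain one root per π/2 in z₀, giving N = 1 + ⌊2z₀/π⌋ = 1 + ⌊8.571⌋ = 9.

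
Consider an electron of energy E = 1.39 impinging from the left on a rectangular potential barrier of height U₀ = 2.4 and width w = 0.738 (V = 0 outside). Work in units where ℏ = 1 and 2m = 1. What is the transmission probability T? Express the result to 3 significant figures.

E < U₀: inside the barrier ψ ∝ e^{±κx} with κ = √(2m(U₀ − E))/ℏ = 1.005.
κw = 0.7417, sinh(κw) = 0.8116.
Matching ψ, ψ′ at both faces gives T = [1 + U₀² sinh²(κw) / (4E(U₀ − E))]⁻¹ = 1/1.676 = 0.597.

T = 0.597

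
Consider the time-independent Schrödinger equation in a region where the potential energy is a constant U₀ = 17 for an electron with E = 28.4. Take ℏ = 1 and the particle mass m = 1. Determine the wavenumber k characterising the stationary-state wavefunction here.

k = 4.77

With E > U₀ the solution is oscillatory, ψ ∝ e^{±ikx} with k = √(2m(E − U₀))/ℏ.
k = √(2 × 1 × 11.4) = 4.775.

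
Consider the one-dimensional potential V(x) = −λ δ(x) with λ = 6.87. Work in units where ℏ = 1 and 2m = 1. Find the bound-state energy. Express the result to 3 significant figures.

The bound state is ψ(x) = √κ e^{−κ|x|}. The derivative jump ψ'(0⁺) − ψ'(0⁻) = −(2mλ/ℏ²)ψ(0) fixes κ = mλ/ℏ² = 3.435.
Then E = −ℏ²κ²/(2m) = −mλ²/(2ℏ²) = -11.80.

E = -11.8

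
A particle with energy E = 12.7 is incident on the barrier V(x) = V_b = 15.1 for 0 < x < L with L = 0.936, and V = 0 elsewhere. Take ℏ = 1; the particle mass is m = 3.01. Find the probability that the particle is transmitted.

Since E < V_b the interior solution is evanescent with decay constant κ = √(2m(V_b − E))/ℏ = 3.801.
κL = 3.558, sinh(κL) = 17.53.
Matching ψ, ψ′ at both faces gives T = [1 + V_b² sinh²(κL) / (4E(V_b − E))]⁻¹ = 1/575.6 = 0.00174.

T = 0.00174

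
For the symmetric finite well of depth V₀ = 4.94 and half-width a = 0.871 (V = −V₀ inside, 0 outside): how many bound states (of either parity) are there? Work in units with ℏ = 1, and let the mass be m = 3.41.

Define the well-strength parameter z₀ = (a/ℏ)√(2mV₀) = 0.871 × √(2·3.41·4.94) = 5.056.
The even/odd transcendental equations gain one root per π/2 in z₀, giving N = 1 + ⌊2z₀/π⌋ = 1 + ⌊3.219⌋ = 4.

N = 4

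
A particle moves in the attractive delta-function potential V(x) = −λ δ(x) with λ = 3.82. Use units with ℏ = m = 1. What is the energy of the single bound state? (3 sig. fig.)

E = -7.30

For x ≠ 0 the bound state is ψ ∝ e^{−κ|x|}; integrating the TISE across the delta gives the cusp condition 2κ = 2mλ/ℏ², so κ = 3.820.
Then E = −ℏ²κ²/(2m) = −mλ²/(2ℏ²) = -7.296.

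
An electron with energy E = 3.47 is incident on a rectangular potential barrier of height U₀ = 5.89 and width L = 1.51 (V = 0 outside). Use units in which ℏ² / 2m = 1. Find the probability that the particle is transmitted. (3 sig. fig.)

T = 0.0347

Since E < U₀ the interior solution is evanescent with decay constant κ = √(2m(U₀ − E))/ℏ = 1.556.
κL = 2.349, sinh(κL) = 5.190.
Matching ψ, ψ′ at both faces gives T = [1 + U₀² sinh²(κL) / (4E(U₀ − E))]⁻¹ = 1/28.82 = 0.0347.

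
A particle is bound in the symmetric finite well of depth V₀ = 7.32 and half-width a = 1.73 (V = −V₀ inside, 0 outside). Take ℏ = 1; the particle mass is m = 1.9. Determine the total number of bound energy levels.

Define the well-strength parameter z₀ = (a/ℏ)√(2mV₀) = 1.73 × √(2·1.9·7.32) = 9.124.
A new bound state (alternating even/odd) appears each time z₀ passes a multiple of π/2, so N = ⌊2z₀/π⌋ + 1 = ⌊5.809⌋ + 1 = 6.

N = 6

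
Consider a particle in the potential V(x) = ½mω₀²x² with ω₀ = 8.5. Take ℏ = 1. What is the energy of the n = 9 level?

E = 80.8

The oscillator eigenvalues are E_n = ℏω₀(n + ½), so E_9 = 8.5 × 9.5 = 80.75.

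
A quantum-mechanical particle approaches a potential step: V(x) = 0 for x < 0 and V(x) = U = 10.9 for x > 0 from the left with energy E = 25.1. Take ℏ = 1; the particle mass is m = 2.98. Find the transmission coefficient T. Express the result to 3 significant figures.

The wavenumbers are k₁ = √(2mE)/ℏ = 12.23 on the left and k₂ = √(2m(E − U))/ℏ = 9.200 on the right.
Matching ψ and ψ′ at x = 0 gives r = (k₁ − k₂)/(k₁ + k₂), so R = r² = 0.02001 and T = 1 − R = 0.9800.

T = 0.980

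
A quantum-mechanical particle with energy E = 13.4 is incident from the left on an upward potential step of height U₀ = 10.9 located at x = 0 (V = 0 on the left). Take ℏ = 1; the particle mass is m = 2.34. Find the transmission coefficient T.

T = 0.843

On each side the TISE gives plane waves with k = √(2m(E − V))/ℏ: k₁ = √(2·2.34·13.4) = 7.919, k₂ = √(2·2.34·2.5) = 3.421.
Continuity of ψ and ψ′ at the step yields the reflection amplitude r = (k₁ − k₂)/(k₁ + k₂) = 0.3967; thus R = |r|² = 0.1574, T = 0.8426.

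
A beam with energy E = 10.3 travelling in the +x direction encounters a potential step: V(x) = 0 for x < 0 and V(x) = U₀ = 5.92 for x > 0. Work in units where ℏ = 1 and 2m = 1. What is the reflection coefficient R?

On each side the TISE gives plane waves with k = √(2m(E − V))/ℏ: k₁ = √(2·½·10.3) = 3.209, k₂ = √(2·½·4.38) = 2.093.
Continuity of ψ and ψ′ at the step yields the reflection amplitude r = (k₁ − k₂)/(k₁ + k₂) = 0.2106; thus R = |r|² = 0.04434, T = 0.9557.

R = 0.0443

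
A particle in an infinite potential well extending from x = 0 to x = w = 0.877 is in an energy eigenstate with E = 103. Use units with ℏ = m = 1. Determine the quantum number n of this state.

For an infinite well E_n = n²π²ℏ²/(2mw²), so n = (w/πℏ)√(2mE).
n = (0.877/π) × √(2 × 1 × 103) = 4.007 → n = 4.

n = 4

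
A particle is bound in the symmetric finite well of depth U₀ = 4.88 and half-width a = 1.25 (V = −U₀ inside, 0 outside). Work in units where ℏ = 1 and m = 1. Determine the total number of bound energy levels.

The dimensionless depth is z₀ = a√(2mU₀)/ℏ = 1.25 × √(9.760) = 3.905.
The even/odd transcendental equations gain one root per π/2 in z₀, giving N = 1 + ⌊2z₀/π⌋ = 1 + ⌊2.486⌋ = 3.

N = 3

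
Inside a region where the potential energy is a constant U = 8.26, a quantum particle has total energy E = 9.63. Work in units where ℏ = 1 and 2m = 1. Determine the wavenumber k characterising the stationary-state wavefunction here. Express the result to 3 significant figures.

With E > U the solution is oscillatory, ψ ∝ e^{±ikx} with k = √(2m(E − U))/ℏ.
k = √(2 × 0.5 × 1.37) = 1.170.

k = 1.17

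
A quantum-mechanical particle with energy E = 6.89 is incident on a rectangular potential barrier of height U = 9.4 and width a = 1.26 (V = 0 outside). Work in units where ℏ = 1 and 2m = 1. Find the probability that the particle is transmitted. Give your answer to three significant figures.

T = 0.0566

E < U: inside the barrier ψ ∝ e^{±κx} with κ = √(2m(U − E))/ℏ = 1.584.
κa = 1.996, sinh(κa) = 3.613.
The exact tunnelling result is T⁻¹ = 1 + U² sinh²(κa) / [4E(U − E)] = 17.67, so T = 0.0566.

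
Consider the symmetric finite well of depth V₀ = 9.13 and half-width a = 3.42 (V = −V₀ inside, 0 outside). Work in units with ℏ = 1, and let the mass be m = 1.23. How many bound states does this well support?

The dimensionless depth is z₀ = a√(2mV₀)/ℏ = 3.42 × √(22.46) = 16.21.
A new bound state (alternating even/odd) appears each time z₀ passes a multiple of π/2, so N = ⌊2z₀/π⌋ + 1 = ⌊10.32⌋ + 1 = 11.

N = 11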